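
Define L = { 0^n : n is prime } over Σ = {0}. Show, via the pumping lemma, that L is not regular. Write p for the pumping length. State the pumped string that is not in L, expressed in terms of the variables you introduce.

Suppose for contradiction that L is regular, and let p be the pumping length.
Let q be a prime with q ≥ p+2 (infinitely many primes exist), and take w = 0^q ∈ L with |w| = q ≥ p.
Write w = xyz as guaranteed by the lemma, with |xy| ≤ p and |y| ≥ 1.
Then y = 0^k for some k with 1 ≤ k ≤ p.
Since 1 ≤ k ≤ p, |xz| = q-k. Pump with i = q+1: |xy^{q+1}z| = (q-k)+(q+1)k = q+qk = q(1+k), which is composite (both factors ≥ 2). So xy^{q+1}z = 0^{q(1+k)} ∉ L.
This contradicts the pumping lemma, so L is not regular.

0^{q(1+k)}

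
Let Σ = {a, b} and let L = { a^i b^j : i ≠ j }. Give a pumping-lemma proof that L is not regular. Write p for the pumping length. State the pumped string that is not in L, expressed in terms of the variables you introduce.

a^{p+p!} b^{p+p!}

Suppose for contradiction that L is regular, and let p be the pumping length.
Choose w = a^p b^{p+p!}. Since p ≠ p+p!, w ∈ L; and |w| ≥ p.
The pumping lemma gives a decomposition w = xyz where |xy| ≤ p and |y| ≥ 1.
Because |xy| ≤ p and w begins with p copies of a, we have y = a^k with 1 ≤ k ≤ p.
Since 1 ≤ k ≤ p, k divides p!; set t = 1 + p!/k. Then xy^t z has p + (p!/k)·k = p + p! copies of a. Now the a-count equals the b-count, so i ≠ j fails. So xy^t z = a^{p+p!} b^{p+p!} ∉ L.
Contradiction. Therefore L is not regular.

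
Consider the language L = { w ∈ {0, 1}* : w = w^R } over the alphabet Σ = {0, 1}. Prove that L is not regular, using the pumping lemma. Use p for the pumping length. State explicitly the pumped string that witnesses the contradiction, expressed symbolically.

0^{p+k} 1 0^p

Toward a contradiction, assume L is regular with pumping length p.
Take w = 0^p 1 0^p, a palindrome of length 2p+1 ≥ p.
The pumping lemma gives a decomposition w = xyz where |xy| ≤ p and |y| > 0.
Because |xy| ≤ p and w begins with p copies of 0, we have y = 0^k with 1 ≤ k ≤ p.
Pump with i = 2: xy^2z = 0^{p+k} 1 0^p. Its reverse is 0^p 1 0^{p+k}, which differs from xy^2z since k ≥ 1. So xy^2z is not a palindrome and xy^2z ∉ L.
This is a contradiction; hence L is not regular.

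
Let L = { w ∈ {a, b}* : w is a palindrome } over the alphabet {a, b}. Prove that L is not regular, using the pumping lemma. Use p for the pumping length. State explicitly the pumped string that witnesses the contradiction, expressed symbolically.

Assume L is regular; let p be its pumping constant.
Take w = a^p b a^p, a palindrome of length 2p+1 ≥ p.
By the pumping lemma, w = xyz with |xy| ≤ p and |y| ≥ 1.
Because |xy| ≤ p and w begins with p copies of a, we have y = a^k with 1 ≤ k ≤ p.
Pump with i = 2: xy^2z = a^{p+k} b a^p. Its reverse is a^p b a^{p+k}, which differs from xy^2z since k ≥ 1. So xy^2z is not a palindrome and xy^2z ∉ L.
This is a contradiction; hence L is not regular.

a^{p+k} b a^p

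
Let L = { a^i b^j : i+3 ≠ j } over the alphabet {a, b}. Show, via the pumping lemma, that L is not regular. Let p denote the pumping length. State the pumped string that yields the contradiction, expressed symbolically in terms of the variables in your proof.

Assume L is regular; let p be its pumping constant.
Choose w = a^p b^{p+p!+3}. Since p ≠ (p+p!+3)-3 = p+p!, w ∈ L; and |w| ≥ p.
The pumping lemma gives a decomposition w = xyz where |xy| ≤ p and y is nonempty.
Because |xy| ≤ p and w begins with p copies of a, we have y = a^k with 1 ≤ k ≤ p.
Since 1 ≤ k ≤ p, k divides p!; set t = 1 + p!/k. Then xy^t z has p + (p!/k)·k = p + p! copies of a. Now the a-count is p+p! and (b-count)-3 = (p+p!+3)-3 = p+p!, so i+3 ≠ j fails. So xy^t z = a^{p+p!} b^{p+p!+3} ∉ L.
This is a contradiction; hence L is not regular.

a^{p+p!} b^{p+p!+3}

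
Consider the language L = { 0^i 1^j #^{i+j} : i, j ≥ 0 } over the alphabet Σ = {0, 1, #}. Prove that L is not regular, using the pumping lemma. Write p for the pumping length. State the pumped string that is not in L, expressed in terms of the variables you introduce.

0^{p+k} 1^p #^{2p}

Assume L is regular; let p be its pumping constant.
Take w = 0^p 1^p #^{2p} ∈ L (with i=j=p, i+j=2p), |w| = 4p ≥ p.
Write w = xyz as guaranteed by the lemma, with |xy| ≤ p and |y| > 0.
Because |xy| ≤ p and w begins with p copies of 0, we have y = 0^k with 1 ≤ k ≤ p.
Consider xy^2z = 0^{p+k} 1^p #^{2p}. Now the 0- and 1-counts sum to 2p+k, but the #-count is 2p ≠ 2p+k. So xy^2z ∉ L.
This is a contradiction; hence L is not regular.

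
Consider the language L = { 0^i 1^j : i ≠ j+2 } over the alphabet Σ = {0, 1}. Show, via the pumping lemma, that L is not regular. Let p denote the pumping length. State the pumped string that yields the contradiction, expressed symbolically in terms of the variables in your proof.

0^{p+p!} 1^{p+p!-2}

Toward a contradiction, assume L is regular with pumping length p.
Choose w = 0^p 1^{p+p!-2}. Since p ≠ (p+p!-2)+2 = p+p!, w ∈ L; and |w| ≥ p.
By the pumping lemma, w = xyz with |xy| ≤ p and |y| ≥ 1.
The first p characters of w are 0's, so xy (and hence y) consists only of 0's. Write y = 0^k, 1 ≤ k ≤ p.
Since 1 ≤ k ≤ p, k divides p!; set t = 1 + p!/k. Then xy^t z has p + (p!/k)·k = p + p! copies of 0. Now the 0-count is p+p! and (1-count)+2 = (p+p!-2)+2 = p+p!, so i ≠ j+2 fails. So xy^t z = 0^{p+p!} 1^{p+p!-2} ∉ L.
Contradiction. Therefore L is not regular.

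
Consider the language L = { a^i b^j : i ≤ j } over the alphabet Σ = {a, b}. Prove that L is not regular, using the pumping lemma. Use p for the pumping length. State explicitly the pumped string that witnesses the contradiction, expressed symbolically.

Suppose for contradiction that L is regular, and let p be the pumping length.
Choose w = a^p b^p ∈ L, with |w| = 2p ≥ p.
By the pumping lemma, w = xyz with |xy| ≤ p and y is nonempty.
The first p characters of w are a's, so xy (and hence y) consists only of a's. Write y = a^k, 1 ≤ k ≤ p.
Consider xy^2z = a^{p+k} b^p. Since k ≥ 1, the a-count p+k exceeds the b-count p, so i ≤ j fails; thus xy^2z ∉ L.
Contradiction. Therefore L is not regular.

a^{p+k} b^p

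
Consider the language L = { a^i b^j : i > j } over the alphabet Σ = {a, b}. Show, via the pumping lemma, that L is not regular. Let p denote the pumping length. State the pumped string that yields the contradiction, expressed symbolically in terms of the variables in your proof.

Assume L is regular. Let p be the pumping length given by the pumping lemma.
Choose w = a^{p+1} b^p ∈ L, with |w| = 2p+1 ≥ p.
By the pumping lemma, w = xyz with |xy| ≤ p and |y| ≥ 1.
Because |xy| ≤ p and w begins with p copies of a, we have y = a^k with 1 ≤ k ≤ p.
Consider xy^0z = xz = a^{p+1-k} b^p. Since k ≥ 1, the a-count p+1-k is at most p, so i > j fails; thus xz ∉ L.
This is a contradiction; hence L is not regular.

a^{p+1-k} b^p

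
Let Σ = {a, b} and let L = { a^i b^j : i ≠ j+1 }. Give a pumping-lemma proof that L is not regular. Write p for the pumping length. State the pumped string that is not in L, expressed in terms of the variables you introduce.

a^{p+p!} b^{p+p!-1}

Assume L is regular. Let p be the pumping length given by the pumping lemma.
Choose w = a^p b^{p+p!-1}. Since p ≠ (p+p!-1)+1 = p+p!, w ∈ L; and |w| ≥ p.
The pumping lemma gives a decomposition w = xyz where |xy| ≤ p and |y| > 0.
Since the first p symbols of w are all a's and |xy| ≤ p, y lies entirely in the leading a-block: y = a^k for some k with 1 ≤ k ≤ p.
Since 1 ≤ k ≤ p, k divides p!; set t = 1 + p!/k. Then xy^t z has p + (p!/k)·k = p + p! copies of a. Now the a-count is p+p! and (b-count)+1 = (p+p!-1)+1 = p+p!, so i ≠ j+1 fails. So xy^t z = a^{p+p!} b^{p+p!-1} ∉ L.
This is a contradiction; hence L is not regular.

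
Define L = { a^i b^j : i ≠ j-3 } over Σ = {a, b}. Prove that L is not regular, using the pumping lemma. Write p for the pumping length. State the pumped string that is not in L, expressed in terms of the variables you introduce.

a^{p+p!} b^{p+p!+3}

Assume L is regular. Let p be the pumping length given by the pumping lemma.
Choose w = a^p b^{p+p!+3}. Since p ≠ (p+p!+3)-3 = p+p!, w ∈ L; and |w| ≥ p.
Write w = xyz as guaranteed by the lemma, with |xy| ≤ p and |y| > 0.
Because |xy| ≤ p and w begins with p copies of a, we have y = a^k with 1 ≤ k ≤ p.
Since 1 ≤ k ≤ p, k divides p!; set t = 1 + p!/k. Then xy^t z has p + (p!/k)·k = p + p! copies of a. Now the a-count is p+p! and (b-count)-3 = (p+p!+3)-3 = p+p!, so i ≠ j-3 fails. So xy^t z = a^{p+p!} b^{p+p!+3} ∉ L.
Contradiction. Therefore L is not regular.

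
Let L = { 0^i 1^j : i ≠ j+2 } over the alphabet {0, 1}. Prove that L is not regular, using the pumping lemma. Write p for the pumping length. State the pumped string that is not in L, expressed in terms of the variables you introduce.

Toward a contradiction, assume L is regular with pumping length p.
Choose w = 0^p 1^{p+p!-2}. Since p ≠ (p+p!-2)+2 = p+p!, w ∈ L; and |w| ≥ p.
The pumping lemma gives a decomposition w = xyz where |xy| ≤ p and |y| > 0.
Because |xy| ≤ p and w begins with p copies of 0, we have y = 0^k with 1 ≤ k ≤ p.
Since 1 ≤ k ≤ p, k divides p!; set t = 1 + p!/k. Then xy^t z has p + (p!/k)·k = p + p! copies of 0. Now the 0-count is p+p! and (1-count)+2 = (p+p!-2)+2 = p+p!, so i ≠ j+2 fails. So xy^t z = 0^{p+p!} 1^{p+p!-2} ∉ L.
Contradiction. Therefore L is not regular.

0^{p+p!} 1^{p+p!-2}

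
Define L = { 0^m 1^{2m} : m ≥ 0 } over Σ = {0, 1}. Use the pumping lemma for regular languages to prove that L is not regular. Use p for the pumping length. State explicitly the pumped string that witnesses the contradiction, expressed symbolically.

Assume L is regular. Let p be the pumping length given by the pumping lemma.
Let w = 0^p 1^{2p} ∈ L; note |w| = 3p ≥ p.
By the pumping lemma, w = xyz with |xy| ≤ p and y is nonempty.
The first p characters of w are 0's, so xy (and hence y) consists only of 0's. Write y = 0^k, 1 ≤ k ≤ p.
Pump with i = 2: xy^2z = 0^{p+k} 1^{2p}. For this to lie in L we would need 2p = 2(p+k), which forces k = 0. But k ≥ 1, so xy^2z ∉ L.
Contradiction. Therefore L is not regular.

0^{p+k} 1^{2p}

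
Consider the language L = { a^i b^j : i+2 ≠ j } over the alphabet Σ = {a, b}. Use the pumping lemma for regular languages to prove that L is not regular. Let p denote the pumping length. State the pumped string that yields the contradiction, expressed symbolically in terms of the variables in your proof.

a^{p+p!} b^{p+p!+2}

Suppose for contradiction that L is regular, and let p be the pumping length.
Choose w = a^p b^{p+p!+2}. Since p ≠ (p+p!+2)-2 = p+p!, w ∈ L; and |w| ≥ p.
The pumping lemma gives a decomposition w = xyz where |xy| ≤ p and y is nonempty.
The first p characters of w are a's, so xy (and hence y) consists only of a's. Write y = a^k, 1 ≤ k ≤ p.
Since 1 ≤ k ≤ p, k divides p!; set t = 1 + p!/k. Then xy^t z has p + (p!/k)·k = p + p! copies of a. Now the a-count is p+p! and (b-count)-2 = (p+p!+2)-2 = p+p!, so i+2 ≠ j fails. So xy^t z = a^{p+p!} b^{p+p!+2} ∉ L.
Contradiction. Therefore L is not regular.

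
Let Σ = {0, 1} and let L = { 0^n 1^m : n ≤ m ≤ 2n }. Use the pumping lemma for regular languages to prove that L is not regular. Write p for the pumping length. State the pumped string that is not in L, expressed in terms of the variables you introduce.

Suppose for contradiction that L is regular, and let p be the pumping length.
Take w = 0^p 1^p ∈ L (since p ≤ p ≤ 2p), with |w| = 2p ≥ p.
By the pumping lemma, w = xyz with |xy| ≤ p and y is nonempty.
The first p characters of w are 0's, so xy (and hence y) consists only of 0's. Write y = 0^k, 1 ≤ k ≤ p.
Pump with i = 2: xy^2z = 0^{p+k} 1^p. Now n = p+k > p = m, so the condition n ≤ m fails. Thus xy^2z ∉ L.
This contradicts the pumping lemma, so L is not regular.

0^{p+k} 1^p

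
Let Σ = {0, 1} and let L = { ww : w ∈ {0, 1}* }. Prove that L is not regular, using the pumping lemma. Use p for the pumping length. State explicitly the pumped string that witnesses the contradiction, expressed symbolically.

0^{p+k} 1^p 0^p 1^p

Assume L is regular; let p be its pumping constant.
Take w = 0^p 1^p 0^p 1^p = uu where u = 0^p1^p; then w ∈ L and |w| = 4p ≥ p.
The pumping lemma gives a decomposition w = xyz where |xy| ≤ p and |y| ≥ 1.
Since the first p symbols of w are all 0's and |xy| ≤ p, y lies entirely in the leading 0-block: y = 0^k for some k with 1 ≤ k ≤ p.
Pump with i = 2: xy^2z = 0^{p+k} 1^p 0^p 1^p, of length 4p+k. Suppose this equals vv. The string starts with 0 and ends with 1, so v does too; thus the boundary between the two copies of v is a 1→0 transition. There is exactly one such transition, at position 2p+k, so |v| = 2p+k and |vv| = 4p+2k ≠ 4p+k since k ≥ 1. So xy^2z ∉ L.
This is a contradiction; hence L is not regular.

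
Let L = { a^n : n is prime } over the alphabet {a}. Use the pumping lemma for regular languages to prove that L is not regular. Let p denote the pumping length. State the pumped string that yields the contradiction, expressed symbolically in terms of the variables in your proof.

Assume L is regular. Let p be the pumping length given by the pumping lemma.
Let q be a prime with q ≥ p+2 (infinitely many primes exist), and take w = a^q ∈ L with |w| = q ≥ p.
The pumping lemma gives a decomposition w = xyz where |xy| ≤ p and |y| > 0.
Then y = a^k for some k with 1 ≤ k ≤ p.
Since 1 ≤ k ≤ p, |xz| = q-k. Pump with i = q+1: |xy^{q+1}z| = (q-k)+(q+1)k = q+qk = q(1+k), which is composite (both factors ≥ 2). So xy^{q+1}z = a^{q(1+k)} ∉ L.
This is a contradiction; hence L is not regular.

a^{q(1+k)}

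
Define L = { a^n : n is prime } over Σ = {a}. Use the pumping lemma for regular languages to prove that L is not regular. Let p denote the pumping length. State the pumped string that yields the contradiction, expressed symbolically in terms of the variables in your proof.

Assume L is regular. Let p be the pumping length given by the pumping lemma.
Let q be a prime with q ≥ p+2 (infinitely many primes exist), and take w = a^q ∈ L with |w| = q ≥ p.
By the pumping lemma, w = xyz with |xy| ≤ p and y is nonempty.
Then y = a^k for some k with 1 ≤ k ≤ p.
Since 1 ≤ k ≤ p, |xz| = q-k. Pump with i = q+1: |xy^{q+1}z| = (q-k)+(q+1)k = q+qk = q(1+k), which is composite (both factors ≥ 2). So xy^{q+1}z = a^{q(1+k)} ∉ L.
This contradicts the pumping lemma, so L is not regular.

a^{q(1+k)}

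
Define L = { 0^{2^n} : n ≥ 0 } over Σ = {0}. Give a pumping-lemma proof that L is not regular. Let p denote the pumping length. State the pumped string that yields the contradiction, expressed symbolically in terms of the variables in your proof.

Suppose for contradiction that L is regular, and let p be the pumping length.
Take w = 0^{2^p} ∈ L with |w| = 2^p ≥ p.
By the pumping lemma, w = xyz with |xy| ≤ p and |y| ≥ 1.
Then y = 0^k for some k with 1 ≤ k ≤ p.
Pump with i = 2: xy^2z = 0^{2^p+k}. Since 1 ≤ k ≤ p < 2^p, we have 2^p < 2^p+k < 2^{p+1}, so 2^p+k is not a power of 2. So xy^2z ∉ L.
Contradiction. Therefore L is not regular.

0^{2^p+k}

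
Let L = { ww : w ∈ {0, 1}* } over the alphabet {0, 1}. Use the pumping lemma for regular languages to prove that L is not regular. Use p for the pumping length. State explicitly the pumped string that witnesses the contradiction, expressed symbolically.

Assume L is regular; let p be its pumping constant.
Take w = 0^p 1^p 0^p 1^p = uu where u = 0^p1^p; then w ∈ L and |w| = 4p ≥ p.
The pumping lemma gives a decomposition w = xyz where |xy| ≤ p and |y| ≥ 1.
Since the first p symbols of w are all 0's and |xy| ≤ p, y lies entirely in the leading 0-block: y = 0^k for some k with 1 ≤ k ≤ p.
Pump with i = 2: xy^2z = 0^{p+k} 1^p 0^p 1^p, of length 4p+k. Suppose this equals vv. The string starts with 0 and ends with 1, so v does too; thus the boundary between the two copies of v is a 1→0 transition. There is exactly one such transition, at position 2p+k, so |v| = 2p+k and |vv| = 4p+2k ≠ 4p+k since k ≥ 1. So xy^2z ∉ L.
Contradiction. Therefore L is not regular.

0^{p+k} 1^p 0^p 1^p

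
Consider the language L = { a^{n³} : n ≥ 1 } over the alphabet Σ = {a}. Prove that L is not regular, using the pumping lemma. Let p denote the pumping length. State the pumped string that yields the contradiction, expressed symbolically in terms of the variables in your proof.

Toward a contradiction, assume L is regular with pumping length p.
Take w = a^{p³} ∈ L with |w| = p³ ≥ p.
The pumping lemma gives a decomposition w = xyz where |xy| ≤ p and y is nonempty.
Then y = a^k for some k with 1 ≤ k ≤ p.
Pump with i = 2: xy^2z = a^{p³+k}. Since 1 ≤ k ≤ p, p³ < p³+k ≤ p³+p < p³+3p²+3p+1 = (p+1)³, so p³+k is not a perfect cube. So xy^2z ∉ L.
This is a contradiction; hence L is not regular.

a^{p³+k}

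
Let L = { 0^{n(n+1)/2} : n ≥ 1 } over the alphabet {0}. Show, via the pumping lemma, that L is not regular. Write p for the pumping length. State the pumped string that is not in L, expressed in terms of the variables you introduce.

Assume L is regular; let p be its pumping constant.
Take w = 0^{p(p+1)/2} ∈ L with |w| = p(p+1)/2 ≥ p.
Write w = xyz as guaranteed by the lemma, with |xy| ≤ p and y is nonempty.
Then y = 0^k for some k with 1 ≤ k ≤ p.
Pump with i = 2: xy^2z = 0^{p(p+1)/2+k}. Since 1 ≤ k ≤ p, p(p+1)/2 < p(p+1)/2+k ≤ p(p+1)/2+p < (p+1)(p+2)/2, so p(p+1)/2+k is strictly between consecutive triangular numbers. So xy^2z ∉ L.
Contradiction. Therefore L is not regular.

0^{p(p+1)/2+k}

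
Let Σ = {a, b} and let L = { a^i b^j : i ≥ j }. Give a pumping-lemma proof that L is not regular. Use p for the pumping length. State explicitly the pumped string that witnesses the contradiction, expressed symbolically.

a^{p-k} b^p

Toward a contradiction, assume L is regular with pumping length p.
Choose w = a^p b^p ∈ L, with |w| = 2p ≥ p.
By the pumping lemma, w = xyz with |xy| ≤ p and y is nonempty.
Because |xy| ≤ p and w begins with p copies of a, we have y = a^k with 1 ≤ k ≤ p.
Consider xy^0z = xz = a^{p-k} b^p. Since k ≥ 1, the a-count p-k is less than p, so i ≥ j fails; thus xz ∉ L.
Contradiction. Therefore L is not regular.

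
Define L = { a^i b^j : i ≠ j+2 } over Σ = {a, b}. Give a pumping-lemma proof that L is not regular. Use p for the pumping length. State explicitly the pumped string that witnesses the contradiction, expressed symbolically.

a^{p+p!} b^{p+p!-2}

Suppose for contradiction that L is regular, and let p be the pumping length.
Choose w = a^p b^{p+p!-2}. Since p ≠ (p+p!-2)+2 = p+p!, w ∈ L; and |w| ≥ p.
Write w = xyz as guaranteed by the lemma, with |xy| ≤ p and |y| ≥ 1.
The first p characters of w are a's, so xy (and hence y) consists only of a's. Write y = a^k, 1 ≤ k ≤ p.
Since 1 ≤ k ≤ p, k divides p!; set t = 1 + p!/k. Then xy^t z has p + (p!/k)·k = p + p! copies of a. Now the a-count is p+p! and (b-count)+2 = (p+p!-2)+2 = p+p!, so i ≠ j+2 fails. So xy^t z = a^{p+p!} b^{p+p!-2} ∉ L.
Contradiction. Therefore L is not regular.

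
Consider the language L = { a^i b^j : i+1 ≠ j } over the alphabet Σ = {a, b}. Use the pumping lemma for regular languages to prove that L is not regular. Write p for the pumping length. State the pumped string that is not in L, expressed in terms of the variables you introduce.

a^{p+p!} b^{p+p!+1}

Suppose for contradiction that L is regular, and let p be the pumping length.
Choose w = a^p b^{p+p!+1}. Since p ≠ (p+p!+1)-1 = p+p!, w ∈ L; and |w| ≥ p.
The pumping lemma gives a decomposition w = xyz where |xy| ≤ p and |y| ≥ 1.
Since the first p symbols of w are all a's and |xy| ≤ p, y lies entirely in the leading a-block: y = a^k for some k with 1 ≤ k ≤ p.
Since 1 ≤ k ≤ p, k divides p!; set t = 1 + p!/k. Then xy^t z has p + (p!/k)·k = p + p! copies of a. Now the a-count is p+p! and (b-count)-1 = (p+p!+1)-1 = p+p!, so i+1 ≠ j fails. So xy^t z = a^{p+p!} b^{p+p!+1} ∉ L.
This is a contradiction; hence L is not regular.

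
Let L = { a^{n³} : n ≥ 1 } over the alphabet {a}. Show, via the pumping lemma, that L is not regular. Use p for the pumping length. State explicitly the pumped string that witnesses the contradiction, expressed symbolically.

Assume L is regular; let p be its pumping constant.
Take w = a^{p³} ∈ L with |w| = p³ ≥ p.
Write w = xyz as guaranteed by the lemma, with |xy| ≤ p and |y| > 0.
Then y = a^k for some k with 1 ≤ k ≤ p.
Pump with i = 2: xy^2z = a^{p³+k}. Since 1 ≤ k ≤ p, p³ < p³+k ≤ p³+p < p³+3p²+3p+1 = (p+1)³, so p³+k is not a perfect cube. So xy^2z ∉ L.
Contradiction. Therefore L is not regular.

a^{p³+k}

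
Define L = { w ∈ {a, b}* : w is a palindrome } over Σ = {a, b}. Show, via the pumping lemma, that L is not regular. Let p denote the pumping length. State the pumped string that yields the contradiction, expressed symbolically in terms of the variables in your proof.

Assume L is regular; let p be its pumping constant.
Take w = a^p b a^p, a palindrome of length 2p+1 ≥ p.
By the pumping lemma, w = xyz with |xy| ≤ p and |y| ≥ 1.
Since the first p symbols of w are all a's and |xy| ≤ p, y lies entirely in the leading a-block: y = a^k for some k with 1 ≤ k ≤ p.
Pump with i = 2: xy^2z = a^{p+k} b a^p. Its reverse is a^p b a^{p+k}, which differs from xy^2z since k ≥ 1. So xy^2z is not a palindrome and xy^2z ∉ L.
This contradicts the pumping lemma, so L is not regular.

a^{p+k} b a^p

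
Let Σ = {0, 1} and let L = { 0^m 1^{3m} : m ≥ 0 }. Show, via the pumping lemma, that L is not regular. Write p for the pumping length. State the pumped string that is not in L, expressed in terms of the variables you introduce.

Assume L is regular. Let p be the pumping length given by the pumping lemma.
Let w = 0^p 1^{3p} ∈ L; note |w| = 4p ≥ p.
The pumping lemma gives a decomposition w = xyz where |xy| ≤ p and |y| ≥ 1.
Since the first p symbols of w are all 0's and |xy| ≤ p, y lies entirely in the leading 0-block: y = 0^k for some k with 1 ≤ k ≤ p.
Pump with i = 2: xy^2z = 0^{p+k} 1^{3p}. For this to lie in L we would need 3p = 3(p+k), which forces k = 0. But k ≥ 1, so xy^2z ∉ L.
This contradicts the pumping lemma, so L is not regular.

0^{p+k} 1^{3p}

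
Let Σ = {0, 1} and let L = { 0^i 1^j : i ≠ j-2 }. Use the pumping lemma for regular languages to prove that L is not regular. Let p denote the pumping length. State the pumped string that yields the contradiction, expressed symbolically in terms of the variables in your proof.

0^{p+p!} 1^{p+p!+2}

Suppose for contradiction that L is regular, and let p be the pumping length.
Choose w = 0^p 1^{p+p!+2}. Since p ≠ (p+p!+2)-2 = p+p!, w ∈ L; and |w| ≥ p.
The pumping lemma gives a decomposition w = xyz where |xy| ≤ p and |y| ≥ 1.
The first p characters of w are 0's, so xy (and hence y) consists only of 0's. Write y = 0^k, 1 ≤ k ≤ p.
Since 1 ≤ k ≤ p, k divides p!; set t = 1 + p!/k. Then xy^t z has p + (p!/k)·k = p + p! copies of 0. Now the 0-count is p+p! and (1-count)-2 = (p+p!+2)-2 = p+p!, so i ≠ j-2 fails. So xy^t z = 0^{p+p!} 1^{p+p!+2} ∉ L.
This contradicts the pumping lemma, so L is not regular.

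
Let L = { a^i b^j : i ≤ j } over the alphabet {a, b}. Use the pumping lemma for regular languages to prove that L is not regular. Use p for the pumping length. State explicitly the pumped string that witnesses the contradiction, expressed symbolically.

Toward a contradiction, assume L is regular with pumping length p.
Choose w = a^p b^p ∈ L, with |w| = 2p ≥ p.
By the pumping lemma, w = xyz with |xy| ≤ p and |y| > 0.
The first p characters of w are a's, so xy (and hence y) consists only of a's. Write y = a^k, 1 ≤ k ≤ p.
Consider xy^2z = a^{p+k} b^p. Since k ≥ 1, the a-count p+k exceeds the b-count p, so i ≤ j fails; thus xy^2z ∉ L.
This contradicts the pumping lemma, so L is not regular.

a^{p+k} b^p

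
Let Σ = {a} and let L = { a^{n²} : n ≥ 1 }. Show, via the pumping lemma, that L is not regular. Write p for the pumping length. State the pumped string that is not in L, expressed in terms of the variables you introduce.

Suppose for contradiction that L is regular, and let p be the pumping length.
Take w = a^{p²} ∈ L with |w| = p² ≥ p.
The pumping lemma gives a decomposition w = xyz where |xy| ≤ p and y is nonempty.
Then y = a^k for some k with 1 ≤ k ≤ p.
Pump with i = 2: xy^2z = a^{p²+k}. Since 1 ≤ k ≤ p, p² < p²+k ≤ p²+p < (p+1)², so p²+k lies strictly between consecutive squares and is not a perfect square. So xy^2z ∉ L.
This is a contradiction; hence L is not regular.

a^{p²+k}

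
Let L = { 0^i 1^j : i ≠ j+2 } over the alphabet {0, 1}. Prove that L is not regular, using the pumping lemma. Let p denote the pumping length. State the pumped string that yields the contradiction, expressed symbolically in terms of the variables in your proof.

0^{p+p!} 1^{p+p!-2}

Assume L is regular; let p be its pumping constant.
Choose w = 0^p 1^{p+p!-2}. Since p ≠ (p+p!-2)+2 = p+p!, w ∈ L; and |w| ≥ p.
The pumping lemma gives a decomposition w = xyz where |xy| ≤ p and y is nonempty.
Since the first p symbols of w are all 0's and |xy| ≤ p, y lies entirely in the leading 0-block: y = 0^k for some k with 1 ≤ k ≤ p.
Since 1 ≤ k ≤ p, k divides p!; set t = 1 + p!/k. Then xy^t z has p + (p!/k)·k = p + p! copies of 0. Now the 0-count is p+p! and (1-count)+2 = (p+p!-2)+2 = p+p!, so i ≠ j+2 fails. So xy^t z = 0^{p+p!} 1^{p+p!-2} ∉ L.
This contradicts the pumping lemma, so L is not regular.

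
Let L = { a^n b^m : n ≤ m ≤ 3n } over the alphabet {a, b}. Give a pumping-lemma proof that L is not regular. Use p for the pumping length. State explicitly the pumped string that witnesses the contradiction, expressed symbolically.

Assume L is regular; let p be its pumping constant.
Take w = a^p b^p ∈ L (since p ≤ p ≤ 3p), with |w| = 2p ≥ p.
Write w = xyz as guaranteed by the lemma, with |xy| ≤ p and |y| ≥ 1.
Because |xy| ≤ p and w begins with p copies of a, we have y = a^k with 1 ≤ k ≤ p.
Pump with i = 2: xy^2z = a^{p+k} b^p. Now n = p+k > p = m, so the condition n ≤ m fails. Thus xy^2z ∉ L.
This contradicts the pumping lemma, so L is not regular.

a^{p+k} b^p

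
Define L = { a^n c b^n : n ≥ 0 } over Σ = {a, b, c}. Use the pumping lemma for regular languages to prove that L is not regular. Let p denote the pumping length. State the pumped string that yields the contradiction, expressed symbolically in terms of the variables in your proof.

Suppose for contradiction that L is regular, and let p be the pumping length.
Take w = a^p c b^p ∈ L with |w| = 2p+1 ≥ p.
The pumping lemma gives a decomposition w = xyz where |xy| ≤ p and y is nonempty.
Because |xy| ≤ p and w begins with p copies of a, we have y = a^k with 1 ≤ k ≤ p.
Pump with i = 2: xy^2z = a^{p+k} c b^p, which would require p+k = p. But k ≥ 1, so xy^2z ∉ L.
Contradiction. Therefore L is not regular.

a^{p+k} c b^p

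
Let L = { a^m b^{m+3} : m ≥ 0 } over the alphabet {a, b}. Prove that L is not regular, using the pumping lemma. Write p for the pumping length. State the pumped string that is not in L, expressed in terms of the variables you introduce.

a^{p+k} b^{p+3}

Toward a contradiction, assume L is regular with pumping length p.
Take w = a^p b^{p+3}. Then w ∈ L and |w| = 2p+3 ≥ p.
By the pumping lemma, w = xyz with |xy| ≤ p and y is nonempty.
Since the first p symbols of w are all a's and |xy| ≤ p, y lies entirely in the leading a-block: y = a^k for some k with 1 ≤ k ≤ p.
Pump with i = 2: xy^2z = a^{p+k} b^{p+3}. For this to lie in L we would need p+3 = (p+k)+3, which forces k = 0. But k ≥ 1, so xy^2z ∉ L.
Contradiction. Therefore L is not regular.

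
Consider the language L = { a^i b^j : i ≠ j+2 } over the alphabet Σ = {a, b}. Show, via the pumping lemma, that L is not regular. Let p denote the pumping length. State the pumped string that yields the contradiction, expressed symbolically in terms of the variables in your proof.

Assume L is regular. Let p be the pumping length given by the pumping lemma.
Choose w = a^p b^{p+p!-2}. Since p ≠ (p+p!-2)+2 = p+p!, w ∈ L; and |w| ≥ p.
Write w = xyz as guaranteed by the lemma, with |xy| ≤ p and |y| > 0.
Because |xy| ≤ p and w begins with p copies of a, we have y = a^k with 1 ≤ k ≤ p.
Since 1 ≤ k ≤ p, k divides p!; set t = 1 + p!/k. Then xy^t z has p + (p!/k)·k = p + p! copies of a. Now the a-count is p+p! and (b-count)+2 = (p+p!-2)+2 = p+p!, so i ≠ j+2 fails. So xy^t z = a^{p+p!} b^{p+p!-2} ∉ L.
This is a contradiction; hence L is not regular.

a^{p+p!} b^{p+p!-2}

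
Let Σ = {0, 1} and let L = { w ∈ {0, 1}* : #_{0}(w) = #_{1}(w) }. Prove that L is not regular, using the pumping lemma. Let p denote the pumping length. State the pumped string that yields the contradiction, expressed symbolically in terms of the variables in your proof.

0^{p+k} 1^p

Assume L is regular; let p be its pumping constant.
Choose w = 0^p 1^p ∈ L with |w| = 2p ≥ p.
The pumping lemma gives a decomposition w = xyz where |xy| ≤ p and y is nonempty.
Because |xy| ≤ p and w begins with p copies of 0, we have y = 0^k with 1 ≤ k ≤ p.
Pump with i = 2: xy^2z = 0^{p+k} 1^p has p+k occurrences of 0 but only p of 1. Since k ≥ 1 the counts differ, so xy^2z ∉ L.
This is a contradiction; hence L is not regular.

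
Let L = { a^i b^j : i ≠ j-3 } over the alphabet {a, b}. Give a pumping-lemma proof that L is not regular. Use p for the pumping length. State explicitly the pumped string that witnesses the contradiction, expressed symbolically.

a^{p+p!} b^{p+p!+3}

Assume L is regular; let p be its pumping constant.
Choose w = a^p b^{p+p!+3}. Since p ≠ (p+p!+3)-3 = p+p!, w ∈ L; and |w| ≥ p.
By the pumping lemma, w = xyz with |xy| ≤ p and |y| > 0.
The first p characters of w are a's, so xy (and hence y) consists only of a's. Write y = a^k, 1 ≤ k ≤ p.
Since 1 ≤ k ≤ p, k divides p!; set t = 1 + p!/k. Then xy^t z has p + (p!/k)·k = p + p! copies of a. Now the a-count is p+p! and (b-count)-3 = (p+p!+3)-3 = p+p!, so i ≠ j-3 fails. So xy^t z = a^{p+p!} b^{p+p!+3} ∉ L.
This contradicts the pumping lemma, so L is not regular.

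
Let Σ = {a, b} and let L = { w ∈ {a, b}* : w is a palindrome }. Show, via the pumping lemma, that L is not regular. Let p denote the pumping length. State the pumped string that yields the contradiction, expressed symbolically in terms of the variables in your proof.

Suppose for contradiction that L is regular, and let p be the pumping length.
Take w = a^p b a^p, a palindrome of length 2p+1 ≥ p.
By the pumping lemma, w = xyz with |xy| ≤ p and |y| > 0.
Since the first p symbols of w are all a's and |xy| ≤ p, y lies entirely in the leading a-block: y = a^k for some k with 1 ≤ k ≤ p.
Pump with i = 2: xy^2z = a^{p+k} b a^p. Its reverse is a^p b a^{p+k}, which differs from xy^2z since k ≥ 1. So xy^2z is not a palindrome and xy^2z ∉ L.
This contradicts the pumping lemma, so L is not regular.

a^{p+k} b a^p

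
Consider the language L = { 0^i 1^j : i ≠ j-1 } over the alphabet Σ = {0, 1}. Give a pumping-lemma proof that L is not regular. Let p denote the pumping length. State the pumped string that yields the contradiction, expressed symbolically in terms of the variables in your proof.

Assume L is regular; let p be its pumping constant.
Choose w = 0^p 1^{p+p!+1}. Since p ≠ (p+p!+1)-1 = p+p!, w ∈ L; and |w| ≥ p.
Write w = xyz as guaranteed by the lemma, with |xy| ≤ p and |y| ≥ 1.
The first p characters of w are 0's, so xy (and hence y) consists only of 0's. Write y = 0^k, 1 ≤ k ≤ p.
Since 1 ≤ k ≤ p, k divides p!; set t = 1 + p!/k. Then xy^t z has p + (p!/k)·k = p + p! copies of 0. Now the 0-count is p+p! and (1-count)-1 = (p+p!+1)-1 = p+p!, so i ≠ j-1 fails. So xy^t z = 0^{p+p!} 1^{p+p!+1} ∉ L.
This contradicts the pumping lemma, so L is not regular.

0^{p+p!} 1^{p+p!+1}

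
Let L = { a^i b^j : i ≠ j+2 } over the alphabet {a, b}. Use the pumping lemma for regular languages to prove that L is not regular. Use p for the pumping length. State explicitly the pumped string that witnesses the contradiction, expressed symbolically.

Suppose for contradiction that L is regular, and let p be the pumping length.
Choose w = a^p b^{p+p!-2}. Since p ≠ (p+p!-2)+2 = p+p!, w ∈ L; and |w| ≥ p.
The pumping lemma gives a decomposition w = xyz where |xy| ≤ p and y is nonempty.
Since the first p symbols of w are all a's and |xy| ≤ p, y lies entirely in the leading a-block: y = a^k for some k with 1 ≤ k ≤ p.
Since 1 ≤ k ≤ p, k divides p!; set t = 1 + p!/k. Then xy^t z has p + (p!/k)·k = p + p! copies of a. Now the a-count is p+p! and (b-count)+2 = (p+p!-2)+2 = p+p!, so i ≠ j+2 fails. So xy^t z = a^{p+p!} b^{p+p!-2} ∉ L.
This contradicts the pumping lemma, so L is not regular.

a^{p+p!} b^{p+p!-2}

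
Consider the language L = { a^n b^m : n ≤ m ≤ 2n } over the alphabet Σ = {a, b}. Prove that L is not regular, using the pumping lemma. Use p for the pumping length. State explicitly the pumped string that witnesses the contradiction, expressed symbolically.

a^{p+k} b^p

Suppose for contradiction that L is regular, and let p be the pumping length.
Take w = a^p b^p ∈ L (since p ≤ p ≤ 2p), with |w| = 2p ≥ p.
By the pumping lemma, w = xyz with |xy| ≤ p and y is nonempty.
The first p characters of w are a's, so xy (and hence y) consists only of a's. Write y = a^k, 1 ≤ k ≤ p.
Pump with i = 2: xy^2z = a^{p+k} b^p. Now n = p+k > p = m, so the condition n ≤ m fails. Thus xy^2z ∉ L.
This contradicts the pumping lemma, so L is not regular.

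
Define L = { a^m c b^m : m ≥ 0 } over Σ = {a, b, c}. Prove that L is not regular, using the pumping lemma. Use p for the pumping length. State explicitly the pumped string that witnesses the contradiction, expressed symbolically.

a^{p+k} c b^p

Assume L is regular; let p be its pumping constant.
Take w = a^p c b^p ∈ L with |w| = 2p+1 ≥ p.
The pumping lemma gives a decomposition w = xyz where |xy| ≤ p and |y| ≥ 1.
The first p characters of w are a's, so xy (and hence y) consists only of a's. Write y = a^k, 1 ≤ k ≤ p.
Pump with i = 2: xy^2z = a^{p+k} c b^p, which would require p+k = p. But k ≥ 1, so xy^2z ∉ L.
This is a contradiction; hence L is not regular.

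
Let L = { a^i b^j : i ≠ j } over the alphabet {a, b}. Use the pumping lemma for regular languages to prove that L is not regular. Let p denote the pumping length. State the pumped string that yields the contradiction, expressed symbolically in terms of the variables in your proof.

Assume L is regular; let p be its pumping constant.
Choose w = a^p b^{p+p!}. Since p ≠ p+p!, w ∈ L; and |w| ≥ p.
Write w = xyz as guaranteed by the lemma, with |xy| ≤ p and |y| > 0.
Since the first p symbols of w are all a's and |xy| ≤ p, y lies entirely in the leading a-block: y = a^k for some k with 1 ≤ k ≤ p.
Since 1 ≤ k ≤ p, k divides p!; set t = 1 + p!/k. Then xy^t z has p + (p!/k)·k = p + p! copies of a. Now the a-count equals the b-count, so i ≠ j fails. So xy^t z = a^{p+p!} b^{p+p!} ∉ L.
This contradicts the pumping lemma, so L is not regular.

a^{p+p!} b^{p+p!}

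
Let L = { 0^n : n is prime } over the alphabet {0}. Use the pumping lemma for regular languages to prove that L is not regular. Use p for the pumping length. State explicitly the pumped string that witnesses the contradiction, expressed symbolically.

0^{q(1+k)}

Assume L is regular; let p be its pumping constant.
Let q be a prime with q ≥ p+2 (infinitely many primes exist), and take w = 0^q ∈ L with |w| = q ≥ p.
Write w = xyz as guaranteed by the lemma, with |xy| ≤ p and y is nonempty.
Then y = 0^k for some k with 1 ≤ k ≤ p.
Since 1 ≤ k ≤ p, |xz| = q-k. Pump with i = q+1: |xy^{q+1}z| = (q-k)+(q+1)k = q+qk = q(1+k), which is composite (both factors ≥ 2). So xy^{q+1}z = 0^{q(1+k)} ∉ L.
Contradiction. Therefore L is not regular.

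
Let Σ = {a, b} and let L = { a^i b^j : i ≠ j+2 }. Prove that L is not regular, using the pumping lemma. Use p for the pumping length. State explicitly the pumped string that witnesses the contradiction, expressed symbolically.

Assume L is regular. Let p be the pumping length given by the pumping lemma.
Choose w = a^p b^{p+p!-2}. Since p ≠ (p+p!-2)+2 = p+p!, w ∈ L; and |w| ≥ p.
Write w = xyz as guaranteed by the lemma, with |xy| ≤ p and y is nonempty.
The first p characters of w are a's, so xy (and hence y) consists only of a's. Write y = a^k, 1 ≤ k ≤ p.
Since 1 ≤ k ≤ p, k divides p!; set t = 1 + p!/k. Then xy^t z has p + (p!/k)·k = p + p! copies of a. Now the a-count is p+p! and (b-count)+2 = (p+p!-2)+2 = p+p!, so i ≠ j+2 fails. So xy^t z = a^{p+p!} b^{p+p!-2} ∉ L.
This contradicts the pumping lemma, so L is not regular.

a^{p+p!} b^{p+p!-2}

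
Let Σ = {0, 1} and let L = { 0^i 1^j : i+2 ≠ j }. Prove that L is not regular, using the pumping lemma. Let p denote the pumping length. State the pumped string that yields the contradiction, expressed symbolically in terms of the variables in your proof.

Assume L is regular; let p be its pumping constant.
Choose w = 0^p 1^{p+p!+2}. Since p ≠ (p+p!+2)-2 = p+p!, w ∈ L; and |w| ≥ p.
The pumping lemma gives a decomposition w = xyz where |xy| ≤ p and y is nonempty.
The first p characters of w are 0's, so xy (and hence y) consists only of 0's. Write y = 0^k, 1 ≤ k ≤ p.
Since 1 ≤ k ≤ p, k divides p!; set t = 1 + p!/k. Then xy^t z has p + (p!/k)·k = p + p! copies of 0. Now the 0-count is p+p! and (1-count)-2 = (p+p!+2)-2 = p+p!, so i+2 ≠ j fails. So xy^t z = 0^{p+p!} 1^{p+p!+2} ∉ L.
This contradicts the pumping lemma, so L is not regular.

0^{p+p!} 1^{p+p!+2}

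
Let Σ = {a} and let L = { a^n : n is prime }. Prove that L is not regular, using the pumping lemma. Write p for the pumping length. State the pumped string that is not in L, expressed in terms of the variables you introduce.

Suppose for contradiction that L is regular, and let p be the pumping length.
Let q be a prime with q ≥ p+2 (infinitely many primes exist), and take w = a^q ∈ L with |w| = q ≥ p.
The pumping lemma gives a decomposition w = xyz where |xy| ≤ p and y is nonempty.
Then y = a^k for some k with 1 ≤ k ≤ p.
Since 1 ≤ k ≤ p, |xz| = q-k. Pump with i = q+1: |xy^{q+1}z| = (q-k)+(q+1)k = q+qk = q(1+k), which is composite (both factors ≥ 2). So xy^{q+1}z = a^{q(1+k)} ∉ L.
Contradiction. Therefore L is not regular.

a^{q(1+k)}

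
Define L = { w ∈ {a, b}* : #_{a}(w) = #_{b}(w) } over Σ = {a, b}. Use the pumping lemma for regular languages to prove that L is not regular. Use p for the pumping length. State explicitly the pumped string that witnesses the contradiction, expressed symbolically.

Toward a contradiction, assume L is regular with pumping length p.
Choose w = a^p b^p ∈ L with |w| = 2p ≥ p.
By the pumping lemma, w = xyz with |xy| ≤ p and |y| > 0.
Since the first p symbols of w are all a's and |xy| ≤ p, y lies entirely in the leading a-block: y = a^k for some k with 1 ≤ k ≤ p.
Pump with i = 2: xy^2z = a^{p+k} b^p has p+k occurrences of a but only p of b. Since k ≥ 1 the counts differ, so xy^2z ∉ L.
Contradiction. Therefore L is not regular.

a^{p+k} b^p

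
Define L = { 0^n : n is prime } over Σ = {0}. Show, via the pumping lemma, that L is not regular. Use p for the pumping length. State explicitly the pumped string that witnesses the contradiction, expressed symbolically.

0^{q(1+k)}

Suppose for contradiction that L is regular, and let p be the pumping length.
Let q be a prime with q ≥ p+2 (infinitely many primes exist), and take w = 0^q ∈ L with |w| = q ≥ p.
By the pumping lemma, w = xyz with |xy| ≤ p and |y| > 0.
Then y = 0^k for some k with 1 ≤ k ≤ p.
Since 1 ≤ k ≤ p, |xz| = q-k. Pump with i = q+1: |xy^{q+1}z| = (q-k)+(q+1)k = q+qk = q(1+k), which is composite (both factors ≥ 2). So xy^{q+1}z = 0^{q(1+k)} ∉ L.
This is a contradiction; hence L is not regular.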